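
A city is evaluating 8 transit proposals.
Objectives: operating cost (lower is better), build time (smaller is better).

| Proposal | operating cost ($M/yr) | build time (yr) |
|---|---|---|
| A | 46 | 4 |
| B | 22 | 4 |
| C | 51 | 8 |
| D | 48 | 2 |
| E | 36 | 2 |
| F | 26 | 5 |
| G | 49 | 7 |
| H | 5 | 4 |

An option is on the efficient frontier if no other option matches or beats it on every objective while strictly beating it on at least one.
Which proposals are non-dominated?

A: dominated by B (operating cost 22≤46, build time 4≤4).
B: dominated by H (operating cost 5≤22, build time 4≤4).
C: dominated by A (operating cost 46≤51, build time 4≤8).
D: dominated by E (operating cost 36≤48, build time 2≤2).
E: not dominated.
F: dominated by B (operating cost 22≤26, build time 4≤5).
G: dominated by A (operating cost 46≤49, build time 4≤7).
H: not dominated (best operating cost).

E, H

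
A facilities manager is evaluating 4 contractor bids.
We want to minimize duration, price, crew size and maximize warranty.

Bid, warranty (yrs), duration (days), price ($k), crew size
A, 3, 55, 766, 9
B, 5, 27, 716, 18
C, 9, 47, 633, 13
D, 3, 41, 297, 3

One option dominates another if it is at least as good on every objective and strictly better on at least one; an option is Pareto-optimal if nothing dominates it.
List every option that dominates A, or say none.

D

D: warranty 3≥3, duration 41≤55, price 297≤766, crew size 3≤9 — dominates A.
Others (B, C) are each worse than A on at least one objective.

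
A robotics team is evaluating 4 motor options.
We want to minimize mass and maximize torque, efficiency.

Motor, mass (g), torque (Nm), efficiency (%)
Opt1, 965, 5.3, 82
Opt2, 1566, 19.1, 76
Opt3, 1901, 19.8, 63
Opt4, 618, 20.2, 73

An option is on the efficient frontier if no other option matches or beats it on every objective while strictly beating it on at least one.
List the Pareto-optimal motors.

Opt1: not dominated (best efficiency).
Opt2: not dominated.
Opt3: dominated by Opt4 (mass 618≤1901, torque 20.2≥19.8, efficiency 73≥63).
Opt4: not dominated (best mass).

Opt1, Opt2, Opt4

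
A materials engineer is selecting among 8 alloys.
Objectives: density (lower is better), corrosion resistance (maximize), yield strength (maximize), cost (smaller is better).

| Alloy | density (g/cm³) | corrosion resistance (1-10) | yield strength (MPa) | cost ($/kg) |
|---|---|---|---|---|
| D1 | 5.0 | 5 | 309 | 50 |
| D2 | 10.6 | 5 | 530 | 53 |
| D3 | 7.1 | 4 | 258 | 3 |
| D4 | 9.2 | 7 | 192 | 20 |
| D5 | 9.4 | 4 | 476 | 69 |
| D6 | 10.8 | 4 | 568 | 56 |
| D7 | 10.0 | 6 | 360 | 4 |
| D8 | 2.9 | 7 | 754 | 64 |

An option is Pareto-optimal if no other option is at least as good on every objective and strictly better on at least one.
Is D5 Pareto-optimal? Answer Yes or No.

D8 vs D5: density 2.9≤9.4, corrosion resistance 7≥4, yield strength 754≥476, cost 64≤69 — D8 is at least as good on every objective and strictly better on at least one, so D8 dominates D5.

No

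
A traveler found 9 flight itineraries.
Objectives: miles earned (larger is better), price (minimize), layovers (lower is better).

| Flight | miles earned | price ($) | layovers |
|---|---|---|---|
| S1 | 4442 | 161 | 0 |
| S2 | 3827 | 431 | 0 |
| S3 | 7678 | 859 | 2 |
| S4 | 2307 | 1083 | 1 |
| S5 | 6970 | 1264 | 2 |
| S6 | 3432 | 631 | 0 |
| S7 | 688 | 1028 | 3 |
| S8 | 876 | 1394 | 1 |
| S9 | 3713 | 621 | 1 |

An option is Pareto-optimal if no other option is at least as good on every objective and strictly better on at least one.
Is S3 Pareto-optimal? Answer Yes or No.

Yes

S1: worse on miles earned (4442 vs 7678).
S2: worse on miles earned (3827 vs 7678).
S4: worse on miles earned (2307 vs 7678).
S5: worse on miles earned (6970 vs 7678).
S6: worse on miles earned (3432 vs 7678).
S7: worse on miles earned (688 vs 7678).
S8: worse on miles earned (876 vs 7678).
S9: worse on miles earned (3713 vs 7678).
No option is at least as good as S3 on every objective and strictly better on one.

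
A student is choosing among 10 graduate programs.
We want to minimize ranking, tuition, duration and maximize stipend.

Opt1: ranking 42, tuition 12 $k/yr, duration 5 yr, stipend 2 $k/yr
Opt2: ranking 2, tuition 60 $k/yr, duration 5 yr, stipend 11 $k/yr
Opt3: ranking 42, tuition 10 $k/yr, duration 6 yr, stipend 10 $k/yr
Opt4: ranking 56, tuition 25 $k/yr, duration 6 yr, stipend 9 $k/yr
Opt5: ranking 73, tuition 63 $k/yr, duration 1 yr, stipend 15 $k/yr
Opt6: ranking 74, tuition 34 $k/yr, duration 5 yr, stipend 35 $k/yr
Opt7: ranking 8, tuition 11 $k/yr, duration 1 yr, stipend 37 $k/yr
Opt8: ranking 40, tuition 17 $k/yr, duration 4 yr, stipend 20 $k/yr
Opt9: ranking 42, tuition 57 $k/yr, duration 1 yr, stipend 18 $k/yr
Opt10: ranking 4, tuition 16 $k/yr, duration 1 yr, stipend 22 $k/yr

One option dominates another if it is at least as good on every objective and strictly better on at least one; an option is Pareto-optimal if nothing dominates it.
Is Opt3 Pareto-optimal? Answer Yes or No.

Opt1: worse on tuition (12 vs 10).
Opt2: worse on tuition (60 vs 10).
Opt4: worse on ranking (56 vs 42).
Opt5: worse on ranking (73 vs 42).
Opt6: worse on ranking (74 vs 42).
Opt7: worse on tuition (11 vs 10).
Opt8: worse on tuition (17 vs 10).
Opt9: worse on tuition (57 vs 10).
Opt10: worse on tuition (16 vs 10).
No option is at least as good as Opt3 on every objective and strictly better on one.

Yes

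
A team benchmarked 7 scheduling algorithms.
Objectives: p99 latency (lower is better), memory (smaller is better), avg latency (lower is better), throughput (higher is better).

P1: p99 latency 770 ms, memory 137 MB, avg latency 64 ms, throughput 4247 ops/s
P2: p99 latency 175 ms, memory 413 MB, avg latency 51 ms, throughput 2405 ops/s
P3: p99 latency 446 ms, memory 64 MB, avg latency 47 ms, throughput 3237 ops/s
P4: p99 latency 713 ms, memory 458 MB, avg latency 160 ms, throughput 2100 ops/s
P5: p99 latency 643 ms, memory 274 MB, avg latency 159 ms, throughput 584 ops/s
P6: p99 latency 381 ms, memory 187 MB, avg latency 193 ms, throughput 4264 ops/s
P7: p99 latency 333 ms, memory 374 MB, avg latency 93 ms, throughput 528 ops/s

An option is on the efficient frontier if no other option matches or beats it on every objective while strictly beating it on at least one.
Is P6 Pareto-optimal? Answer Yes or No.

Yes

P1: worse on p99 latency (770 vs 381).
P2: worse on memory (413 vs 187).
P3: worse on p99 latency (446 vs 381).
P4: worse on p99 latency (713 vs 381).
P5: worse on p99 latency (643 vs 381).
P7: worse on memory (374 vs 187).
No option is at least as good as P6 on every objective and strictly better on one.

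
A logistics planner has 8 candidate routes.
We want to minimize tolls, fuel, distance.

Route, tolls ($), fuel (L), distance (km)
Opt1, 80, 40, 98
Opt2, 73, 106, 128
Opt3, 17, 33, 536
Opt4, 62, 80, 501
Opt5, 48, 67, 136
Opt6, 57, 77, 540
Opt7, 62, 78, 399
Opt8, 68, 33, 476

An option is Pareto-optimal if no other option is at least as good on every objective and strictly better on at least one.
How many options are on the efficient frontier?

Opt1: not dominated (best distance).
Opt2: not dominated.
Opt3: not dominated (best tolls).
Opt4: dominated by Opt5 (tolls 48≤62, fuel 67≤80, distance 136≤501).
Opt5: not dominated.
Opt6: dominated by Opt3 (tolls 17≤57, fuel 33≤77, distance 536≤540).
Opt7: dominated by Opt5 (tolls 48≤62, fuel 67≤78, distance 136≤399).
Opt8: not dominated.
Pareto-optimal: Opt1, Opt2, Opt3, Opt5, Opt8 → 5.

5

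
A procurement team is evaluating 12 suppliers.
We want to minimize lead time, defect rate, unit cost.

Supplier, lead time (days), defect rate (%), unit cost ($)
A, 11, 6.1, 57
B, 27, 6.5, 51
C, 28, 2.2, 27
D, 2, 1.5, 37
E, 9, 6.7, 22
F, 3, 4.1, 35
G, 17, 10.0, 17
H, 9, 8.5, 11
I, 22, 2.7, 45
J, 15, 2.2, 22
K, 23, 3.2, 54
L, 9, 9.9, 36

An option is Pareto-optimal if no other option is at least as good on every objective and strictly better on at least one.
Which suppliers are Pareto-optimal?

D, E, F, H, J

A: dominated by D (lead time 2≤11, defect rate 1.5≤6.1, unit cost 37≤57).
B: dominated by D (lead time 2≤27, defect rate 1.5≤6.5, unit cost 37≤51).
C: dominated by J (lead time 15≤28, defect rate 2.2≤2.2, unit cost 22≤27).
D: not dominated (best lead time).
E: not dominated.
F: not dominated.
G: dominated by H (lead time 9≤17, defect rate 8.5≤10.0, unit cost 11≤17).
H: not dominated (best unit cost).
I: dominated by D (lead time 2≤22, defect rate 1.5≤2.7, unit cost 37≤45).
J: not dominated.
K: dominated by D (lead time 2≤23, defect rate 1.5≤3.2, unit cost 37≤54).
L: dominated by E (lead time 9≤9, defect rate 6.7≤9.9, unit cost 22≤36).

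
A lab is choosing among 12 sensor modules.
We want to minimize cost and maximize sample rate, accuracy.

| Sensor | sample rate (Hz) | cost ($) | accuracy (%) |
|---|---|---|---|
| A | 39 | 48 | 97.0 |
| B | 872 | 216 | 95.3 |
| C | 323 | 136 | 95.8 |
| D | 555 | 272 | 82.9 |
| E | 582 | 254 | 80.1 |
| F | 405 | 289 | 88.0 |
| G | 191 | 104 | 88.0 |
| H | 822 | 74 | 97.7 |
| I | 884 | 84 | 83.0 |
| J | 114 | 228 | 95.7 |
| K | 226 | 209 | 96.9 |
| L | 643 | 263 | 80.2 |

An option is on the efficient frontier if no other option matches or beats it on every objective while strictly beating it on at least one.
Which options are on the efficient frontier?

A, B, H, I

A: not dominated (best cost).
B: not dominated.
C: dominated by H (sample rate 822≥323, cost 74≤136, accuracy 97.7≥95.8).
D: dominated by B (sample rate 872≥555, cost 216≤272, accuracy 95.3≥82.9).
E: dominated by B (sample rate 872≥582, cost 216≤254, accuracy 95.3≥80.1).
F: dominated by B (sample rate 872≥405, cost 216≤289, accuracy 95.3≥88.0).
G: dominated by H (sample rate 822≥191, cost 74≤104, accuracy 97.7≥88.0).
H: not dominated (best accuracy).
I: not dominated (best sample rate).
J: dominated by C (sample rate 323≥114, cost 136≤228, accuracy 95.8≥95.7).
K: dominated by H (sample rate 822≥226, cost 74≤209, accuracy 97.7≥96.9).
L: dominated by B (sample rate 872≥643, cost 216≤263, accuracy 95.3≥80.2).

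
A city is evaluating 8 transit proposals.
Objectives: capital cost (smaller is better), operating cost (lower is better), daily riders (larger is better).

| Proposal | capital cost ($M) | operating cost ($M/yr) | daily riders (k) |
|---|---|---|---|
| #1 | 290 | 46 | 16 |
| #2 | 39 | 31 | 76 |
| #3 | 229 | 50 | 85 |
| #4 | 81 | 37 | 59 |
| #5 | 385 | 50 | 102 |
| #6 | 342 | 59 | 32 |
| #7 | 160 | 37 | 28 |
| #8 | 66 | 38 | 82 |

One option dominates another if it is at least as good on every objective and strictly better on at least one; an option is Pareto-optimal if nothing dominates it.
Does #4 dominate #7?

#4 vs #7: capital cost 81≤160, operating cost 37≤37, daily riders 59≥28 — #4 is at least as good on every objective with at least one strict improvement.

Yes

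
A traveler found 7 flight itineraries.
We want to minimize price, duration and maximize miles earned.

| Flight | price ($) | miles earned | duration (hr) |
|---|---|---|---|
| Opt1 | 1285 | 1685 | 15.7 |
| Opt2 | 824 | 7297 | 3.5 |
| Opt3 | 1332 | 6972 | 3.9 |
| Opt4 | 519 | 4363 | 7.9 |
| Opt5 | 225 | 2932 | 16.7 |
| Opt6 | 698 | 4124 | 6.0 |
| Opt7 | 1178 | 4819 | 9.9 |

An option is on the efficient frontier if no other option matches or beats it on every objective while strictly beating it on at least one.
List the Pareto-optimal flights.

Opt1: dominated by Opt2 (price 824≤1285, miles earned 7297≥1685, duration 3.5≤15.7).
Opt2: not dominated (best miles earned).
Opt3: dominated by Opt2 (price 824≤1332, miles earned 7297≥6972, duration 3.5≤3.9).
Opt4: not dominated.
Opt5: not dominated (best price).
Opt6: not dominated.
Opt7: dominated by Opt2 (price 824≤1178, miles earned 7297≥4819, duration 3.5≤9.9).

Opt2, Opt4, Opt5, Opt6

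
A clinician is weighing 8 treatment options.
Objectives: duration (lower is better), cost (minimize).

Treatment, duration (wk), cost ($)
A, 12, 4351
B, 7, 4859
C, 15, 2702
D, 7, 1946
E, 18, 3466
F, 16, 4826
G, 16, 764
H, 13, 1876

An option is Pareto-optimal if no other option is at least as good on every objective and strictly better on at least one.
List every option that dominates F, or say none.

A, C, D, G, H

A: duration 12≤16, cost 4351≤4826 — dominates F.
C: duration 15≤16, cost 2702≤4826 — dominates F.
D: duration 7≤16, cost 1946≤4826 — dominates F.
G: duration 16≤16, cost 764≤4826 — dominates F.
H: duration 13≤16, cost 1876≤4826 — dominates F.
Others (B, E) are each worse than F on at least one objective.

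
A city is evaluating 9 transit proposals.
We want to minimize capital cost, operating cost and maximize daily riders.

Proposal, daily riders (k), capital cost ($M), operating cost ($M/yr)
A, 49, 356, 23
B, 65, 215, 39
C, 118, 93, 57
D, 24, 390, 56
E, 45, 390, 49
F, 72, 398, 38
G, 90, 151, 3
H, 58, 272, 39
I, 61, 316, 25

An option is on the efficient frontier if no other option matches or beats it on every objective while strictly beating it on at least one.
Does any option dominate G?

A: worse on daily riders (49 vs 90).
B: worse on daily riders (65 vs 90).
C: worse on operating cost (57 vs 3).
D: worse on daily riders (24 vs 90).
E: worse on daily riders (45 vs 90).
F: worse on daily riders (72 vs 90).
H: worse on daily riders (58 vs 90).
I: worse on daily riders (61 vs 90).
No option is at least as good as G on every objective and strictly better on one.

No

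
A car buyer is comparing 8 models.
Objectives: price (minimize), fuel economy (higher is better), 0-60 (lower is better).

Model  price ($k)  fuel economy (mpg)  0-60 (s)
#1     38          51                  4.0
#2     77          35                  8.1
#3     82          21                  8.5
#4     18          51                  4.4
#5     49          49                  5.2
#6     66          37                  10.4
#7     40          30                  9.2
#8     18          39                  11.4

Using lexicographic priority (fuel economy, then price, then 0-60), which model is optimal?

First maximize fuel economy: best is 51, kept {#1, #4}.
Then minimize price: best is 18, kept {#4}.

#4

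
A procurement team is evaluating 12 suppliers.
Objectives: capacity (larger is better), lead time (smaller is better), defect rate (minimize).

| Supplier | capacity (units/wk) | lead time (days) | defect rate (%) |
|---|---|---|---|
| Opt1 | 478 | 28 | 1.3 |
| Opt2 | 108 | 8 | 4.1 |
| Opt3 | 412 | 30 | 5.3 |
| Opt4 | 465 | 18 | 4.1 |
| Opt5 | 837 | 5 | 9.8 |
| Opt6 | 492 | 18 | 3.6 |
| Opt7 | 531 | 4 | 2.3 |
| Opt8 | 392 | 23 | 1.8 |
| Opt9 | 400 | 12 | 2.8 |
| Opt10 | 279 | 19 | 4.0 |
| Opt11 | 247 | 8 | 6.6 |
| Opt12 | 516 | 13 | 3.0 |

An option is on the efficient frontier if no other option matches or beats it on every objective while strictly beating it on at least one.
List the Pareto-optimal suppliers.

Opt1: not dominated (best defect rate).
Opt2: dominated by Opt7 (capacity 531≥108, lead time 4≤8, defect rate 2.3≤4.1).
Opt3: dominated by Opt1 (capacity 478≥412, lead time 28≤30, defect rate 1.3≤5.3).
Opt4: dominated by Opt6 (capacity 492≥465, lead time 18≤18, defect rate 3.6≤4.1).
Opt5: not dominated (best capacity).
Opt6: dominated by Opt7 (capacity 531≥492, lead time 4≤18, defect rate 2.3≤3.6).
Opt7: not dominated (best lead time).
Opt8: not dominated.
Opt9: dominated by Opt7 (capacity 531≥400, lead time 4≤12, defect rate 2.3≤2.8).
Opt10: dominated by Opt6 (capacity 492≥279, lead time 18≤19, defect rate 3.6≤4.0).
Opt11: dominated by Opt7 (capacity 531≥247, lead time 4≤8, defect rate 2.3≤6.6).
Opt12: dominated by Opt7 (capacity 531≥516, lead time 4≤13, defect rate 2.3≤3.0).

Opt1, Opt5, Opt7, Opt8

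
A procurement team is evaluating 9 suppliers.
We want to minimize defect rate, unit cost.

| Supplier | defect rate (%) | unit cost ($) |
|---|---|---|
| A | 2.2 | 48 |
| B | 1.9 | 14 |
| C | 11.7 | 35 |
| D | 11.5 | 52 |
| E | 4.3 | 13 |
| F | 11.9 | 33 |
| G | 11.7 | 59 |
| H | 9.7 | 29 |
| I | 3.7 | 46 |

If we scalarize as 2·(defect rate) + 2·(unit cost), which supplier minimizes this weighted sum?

B

A: 2·2.2 + 2·48 = 100.4
B: 2·1.9 + 2·14 = 31.8
C: 2·11.7 + 2·35 = 93.4
D: 2·11.5 + 2·52 = 127.0
E: 2·4.3 + 2·13 = 34.6
F: 2·11.9 + 2·33 = 89.8
G: 2·11.7 + 2·59 = 141.4
H: 2·9.7 + 2·29 = 77.4
I: 2·3.7 + 2·46 = 99.4
Lowest: B at 31.8.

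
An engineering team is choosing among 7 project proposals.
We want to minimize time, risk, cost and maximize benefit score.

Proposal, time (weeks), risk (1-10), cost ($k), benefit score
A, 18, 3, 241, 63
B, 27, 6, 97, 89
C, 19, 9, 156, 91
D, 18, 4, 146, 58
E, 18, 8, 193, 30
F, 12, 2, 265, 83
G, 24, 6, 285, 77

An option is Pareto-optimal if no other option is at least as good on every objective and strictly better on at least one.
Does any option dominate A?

B: worse on time (27 vs 18).
C: worse on time (19 vs 18).
D: worse on risk (4 vs 3).
E: worse on risk (8 vs 3).
F: worse on cost (265 vs 241).
G: worse on time (24 vs 18).
No option is at least as good as A on every objective and strictly better on one.

No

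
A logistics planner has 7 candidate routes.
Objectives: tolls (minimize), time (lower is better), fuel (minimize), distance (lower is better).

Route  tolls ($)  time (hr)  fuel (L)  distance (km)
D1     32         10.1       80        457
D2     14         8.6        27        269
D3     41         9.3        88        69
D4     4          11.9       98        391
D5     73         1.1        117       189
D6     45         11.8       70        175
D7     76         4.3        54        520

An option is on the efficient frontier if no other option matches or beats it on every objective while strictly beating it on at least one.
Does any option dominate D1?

Yes

D2 vs D1: tolls 14≤32, time 8.6≤10.1, fuel 27≤80, distance 269≤457 — D2 is at least as good on every objective and strictly better on at least one, so D2 dominates D1.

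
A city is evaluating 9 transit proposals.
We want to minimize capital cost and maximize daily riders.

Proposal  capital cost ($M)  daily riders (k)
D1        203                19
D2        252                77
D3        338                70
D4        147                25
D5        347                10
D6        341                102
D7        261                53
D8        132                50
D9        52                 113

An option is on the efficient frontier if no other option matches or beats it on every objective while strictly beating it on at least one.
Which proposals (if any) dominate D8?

D9: capital cost 52≤132, daily riders 113≥50 — dominates D8.
Others (D1, D2, D3, D4, D5, D6, D7) are each worse than D8 on at least one objective.

D9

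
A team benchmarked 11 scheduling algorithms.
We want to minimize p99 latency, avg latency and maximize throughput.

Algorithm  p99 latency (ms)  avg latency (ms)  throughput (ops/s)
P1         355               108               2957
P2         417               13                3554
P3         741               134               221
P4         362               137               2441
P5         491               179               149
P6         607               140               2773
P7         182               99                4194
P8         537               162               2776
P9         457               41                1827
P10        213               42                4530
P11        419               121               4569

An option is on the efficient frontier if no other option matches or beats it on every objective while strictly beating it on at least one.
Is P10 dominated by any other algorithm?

No

P1: worse on p99 latency (355 vs 213).
P2: worse on p99 latency (417 vs 213).
P3: worse on p99 latency (741 vs 213).
P4: worse on p99 latency (362 vs 213).
P5: worse on p99 latency (491 vs 213).
P6: worse on p99 latency (607 vs 213).
P7: worse on avg latency (99 vs 42).
P8: worse on p99 latency (537 vs 213).
P9: worse on p99 latency (457 vs 213).
P11: worse on p99 latency (419 vs 213).
No option is at least as good as P10 on every objective and strictly better on one.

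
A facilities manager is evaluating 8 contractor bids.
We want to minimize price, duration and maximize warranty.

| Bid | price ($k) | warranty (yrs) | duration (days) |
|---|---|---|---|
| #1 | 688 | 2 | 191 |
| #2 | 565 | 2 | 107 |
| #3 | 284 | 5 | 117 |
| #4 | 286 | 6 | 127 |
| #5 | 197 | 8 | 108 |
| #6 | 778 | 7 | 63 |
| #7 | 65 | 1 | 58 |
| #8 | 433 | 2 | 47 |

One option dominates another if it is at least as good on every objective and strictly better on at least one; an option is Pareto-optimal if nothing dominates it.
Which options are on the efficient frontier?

#1: dominated by #2 (price 565≤688, warranty 2≥2, duration 107≤191).
#2: dominated by #8 (price 433≤565, warranty 2≥2, duration 47≤107).
#3: dominated by #5 (price 197≤284, warranty 8≥5, duration 108≤117).
#4: dominated by #5 (price 197≤286, warranty 8≥6, duration 108≤127).
#5: not dominated (best warranty).
#6: not dominated.
#7: not dominated (best price).
#8: not dominated (best duration).

#5, #6, #7, #8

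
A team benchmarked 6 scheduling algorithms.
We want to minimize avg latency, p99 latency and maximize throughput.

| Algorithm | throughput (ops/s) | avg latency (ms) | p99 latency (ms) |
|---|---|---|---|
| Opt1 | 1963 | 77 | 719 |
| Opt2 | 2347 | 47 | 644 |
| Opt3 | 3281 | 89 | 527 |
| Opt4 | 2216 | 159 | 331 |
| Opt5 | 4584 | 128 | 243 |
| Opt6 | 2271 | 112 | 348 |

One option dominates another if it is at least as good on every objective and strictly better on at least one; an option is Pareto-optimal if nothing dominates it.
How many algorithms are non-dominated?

4

Opt1: dominated by Opt2 (throughput 2347≥1963, avg latency 47≤77, p99 latency 644≤719).
Opt2: not dominated (best avg latency).
Opt3: not dominated.
Opt4: dominated by Opt5 (throughput 4584≥2216, avg latency 128≤159, p99 latency 243≤331).
Opt5: not dominated (best throughput).
Opt6: not dominated.
Pareto-optimal: Opt2, Opt3, Opt5, Opt6 → 4.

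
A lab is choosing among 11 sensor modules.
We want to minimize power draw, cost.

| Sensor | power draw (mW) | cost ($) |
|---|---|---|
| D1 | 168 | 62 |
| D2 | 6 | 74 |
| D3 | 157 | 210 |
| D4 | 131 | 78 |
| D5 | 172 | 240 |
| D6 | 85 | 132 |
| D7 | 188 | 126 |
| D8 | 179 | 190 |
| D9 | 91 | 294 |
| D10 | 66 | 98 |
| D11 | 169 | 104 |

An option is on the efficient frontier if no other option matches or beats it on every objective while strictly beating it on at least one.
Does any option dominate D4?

Yes

D2 vs D4: power draw 6≤131, cost 74≤78 — D2 is at least as good on every objective and strictly better on at least one, so D2 dominates D4.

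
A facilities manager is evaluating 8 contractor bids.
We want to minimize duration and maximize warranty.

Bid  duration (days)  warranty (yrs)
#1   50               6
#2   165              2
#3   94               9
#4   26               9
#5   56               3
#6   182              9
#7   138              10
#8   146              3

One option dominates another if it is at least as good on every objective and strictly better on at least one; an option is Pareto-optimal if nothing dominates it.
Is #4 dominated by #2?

No

#2 vs #4: #2 is worse on duration (165 vs 26), so it does not dominate #4.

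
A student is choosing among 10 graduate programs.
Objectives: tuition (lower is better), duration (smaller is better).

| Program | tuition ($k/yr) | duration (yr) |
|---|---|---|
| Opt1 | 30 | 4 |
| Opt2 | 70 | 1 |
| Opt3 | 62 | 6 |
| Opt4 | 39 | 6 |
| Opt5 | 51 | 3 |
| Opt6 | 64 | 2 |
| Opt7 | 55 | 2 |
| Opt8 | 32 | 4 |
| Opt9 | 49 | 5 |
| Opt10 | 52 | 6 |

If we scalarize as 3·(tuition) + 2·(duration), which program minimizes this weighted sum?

Opt1: 3·30 + 2·4 = 98
Opt2: 3·70 + 2·1 = 212
Opt3: 3·62 + 2·6 = 198
Opt4: 3·39 + 2·6 = 129
Opt5: 3·51 + 2·3 = 159
Opt6: 3·64 + 2·2 = 196
Opt7: 3·55 + 2·2 = 169
Opt8: 3·32 + 2·4 = 104
Opt9: 3·49 + 2·5 = 157
Opt10: 3·52 + 2·6 = 168
Lowest: Opt1 at 98.

Opt1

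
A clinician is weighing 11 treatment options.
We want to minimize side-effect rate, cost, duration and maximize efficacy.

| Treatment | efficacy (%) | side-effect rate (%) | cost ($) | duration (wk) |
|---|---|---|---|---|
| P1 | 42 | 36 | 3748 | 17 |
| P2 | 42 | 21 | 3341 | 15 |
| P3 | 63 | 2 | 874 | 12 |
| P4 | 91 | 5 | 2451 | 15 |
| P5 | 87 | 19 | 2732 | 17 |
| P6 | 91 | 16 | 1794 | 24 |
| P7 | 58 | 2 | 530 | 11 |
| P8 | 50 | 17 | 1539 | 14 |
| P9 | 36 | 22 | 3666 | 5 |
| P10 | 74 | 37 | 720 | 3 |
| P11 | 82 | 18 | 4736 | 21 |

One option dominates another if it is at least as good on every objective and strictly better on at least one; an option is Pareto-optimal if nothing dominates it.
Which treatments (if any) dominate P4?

P1: worse on efficacy (42 vs 91).
P2: worse on efficacy (42 vs 91).
P3: worse on efficacy (63 vs 91).
P5: worse on efficacy (87 vs 91).
P6: worse on side-effect rate (16 vs 5).
P7: worse on efficacy (58 vs 91).
P8: worse on efficacy (50 vs 91).
P9: worse on efficacy (36 vs 91).
P10: worse on efficacy (74 vs 91).
P11: worse on efficacy (82 vs 91).
No option dominates P4.

none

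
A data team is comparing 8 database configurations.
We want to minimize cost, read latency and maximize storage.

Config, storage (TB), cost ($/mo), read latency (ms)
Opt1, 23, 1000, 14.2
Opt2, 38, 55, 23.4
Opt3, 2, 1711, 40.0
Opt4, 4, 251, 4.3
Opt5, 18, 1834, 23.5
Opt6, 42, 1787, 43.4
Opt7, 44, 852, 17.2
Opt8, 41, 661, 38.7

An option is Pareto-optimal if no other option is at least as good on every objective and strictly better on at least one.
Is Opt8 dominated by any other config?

No

Opt1: worse on storage (23 vs 41).
Opt2: worse on storage (38 vs 41).
Opt3: worse on storage (2 vs 41).
Opt4: worse on storage (4 vs 41).
Opt5: worse on storage (18 vs 41).
Opt6: worse on cost (1787 vs 661).
Opt7: worse on cost (852 vs 661).
No option is at least as good as Opt8 on every objective and strictly better on one.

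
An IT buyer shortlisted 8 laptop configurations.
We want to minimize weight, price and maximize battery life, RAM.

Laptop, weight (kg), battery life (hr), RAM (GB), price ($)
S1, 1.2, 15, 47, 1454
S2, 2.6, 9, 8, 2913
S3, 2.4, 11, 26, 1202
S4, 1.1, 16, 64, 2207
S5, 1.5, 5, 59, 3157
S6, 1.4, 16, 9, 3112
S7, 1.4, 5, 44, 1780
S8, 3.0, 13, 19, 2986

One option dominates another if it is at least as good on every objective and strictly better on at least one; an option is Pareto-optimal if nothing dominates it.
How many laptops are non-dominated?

3

S1: not dominated.
S2: dominated by S1 (weight 1.2≤2.6, battery life 15≥9, RAM 47≥8, price 1454≤2913).
S3: not dominated (best price).
S4: not dominated (best weight).
S5: dominated by S4 (weight 1.1≤1.5, battery life 16≥5, RAM 64≥59, price 2207≤3157).
S6: dominated by S4 (weight 1.1≤1.4, battery life 16≥16, RAM 64≥9, price 2207≤3112).
S7: dominated by S1 (weight 1.2≤1.4, battery life 15≥5, RAM 47≥44, price 1454≤1780).
S8: dominated by S1 (weight 1.2≤3.0, battery life 15≥13, RAM 47≥19, price 1454≤2986).
Pareto-optimal: S1, S3, S4 → 3.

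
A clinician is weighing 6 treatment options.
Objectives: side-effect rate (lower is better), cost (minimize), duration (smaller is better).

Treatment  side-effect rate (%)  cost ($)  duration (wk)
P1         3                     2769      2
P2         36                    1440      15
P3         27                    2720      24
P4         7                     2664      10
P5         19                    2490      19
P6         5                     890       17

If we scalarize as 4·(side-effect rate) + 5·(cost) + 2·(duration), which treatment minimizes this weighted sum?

P1: 4·3 + 5·2769 + 2·2 = 13861
P2: 4·36 + 5·1440 + 2·15 = 7374
P3: 4·27 + 5·2720 + 2·24 = 13756
P4: 4·7 + 5·2664 + 2·10 = 13368
P5: 4·19 + 5·2490 + 2·19 = 12564
P6: 4·5 + 5·890 + 2·17 = 4504
Lowest: P6 at 4504.

P6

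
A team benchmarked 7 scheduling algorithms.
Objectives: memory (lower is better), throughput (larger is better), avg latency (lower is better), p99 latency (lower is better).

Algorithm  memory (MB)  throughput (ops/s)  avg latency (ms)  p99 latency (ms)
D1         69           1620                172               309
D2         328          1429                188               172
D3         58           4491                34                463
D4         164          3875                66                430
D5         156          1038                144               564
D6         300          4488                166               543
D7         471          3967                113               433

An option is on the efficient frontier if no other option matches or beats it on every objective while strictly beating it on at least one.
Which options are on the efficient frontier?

D1, D2, D3, D4, D7

D1: not dominated.
D2: not dominated (best p99 latency).
D3: not dominated (best memory).
D4: not dominated.
D5: dominated by D3 (memory 58≤156, throughput 4491≥1038, avg latency 34≤144, p99 latency 463≤564).
D6: dominated by D3 (memory 58≤300, throughput 4491≥4488, avg latency 34≤166, p99 latency 463≤543).
D7: not dominated.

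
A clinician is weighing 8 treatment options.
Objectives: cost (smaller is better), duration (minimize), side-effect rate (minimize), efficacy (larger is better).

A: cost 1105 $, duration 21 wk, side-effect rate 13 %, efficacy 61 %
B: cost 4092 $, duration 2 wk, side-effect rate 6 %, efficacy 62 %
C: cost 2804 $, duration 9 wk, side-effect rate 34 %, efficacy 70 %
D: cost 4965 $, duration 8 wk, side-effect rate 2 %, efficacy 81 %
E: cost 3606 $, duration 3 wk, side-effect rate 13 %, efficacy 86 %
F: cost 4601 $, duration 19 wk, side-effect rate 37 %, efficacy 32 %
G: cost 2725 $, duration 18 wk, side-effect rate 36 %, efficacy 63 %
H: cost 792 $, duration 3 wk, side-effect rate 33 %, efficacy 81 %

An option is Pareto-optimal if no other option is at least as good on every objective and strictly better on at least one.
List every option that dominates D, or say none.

none

A: worse on duration (21 vs 8).
B: worse on side-effect rate (6 vs 2).
C: worse on duration (9 vs 8).
E: worse on side-effect rate (13 vs 2).
F: worse on duration (19 vs 8).
G: worse on duration (18 vs 8).
H: worse on side-effect rate (33 vs 2).
No option dominates D.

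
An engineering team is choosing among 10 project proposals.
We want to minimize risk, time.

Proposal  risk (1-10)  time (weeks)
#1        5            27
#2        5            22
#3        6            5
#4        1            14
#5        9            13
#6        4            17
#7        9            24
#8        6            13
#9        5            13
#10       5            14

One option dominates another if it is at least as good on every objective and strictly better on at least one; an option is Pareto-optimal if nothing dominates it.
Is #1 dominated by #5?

No

#5 vs #1: #5 is worse on risk (9 vs 5), so it does not dominate #1.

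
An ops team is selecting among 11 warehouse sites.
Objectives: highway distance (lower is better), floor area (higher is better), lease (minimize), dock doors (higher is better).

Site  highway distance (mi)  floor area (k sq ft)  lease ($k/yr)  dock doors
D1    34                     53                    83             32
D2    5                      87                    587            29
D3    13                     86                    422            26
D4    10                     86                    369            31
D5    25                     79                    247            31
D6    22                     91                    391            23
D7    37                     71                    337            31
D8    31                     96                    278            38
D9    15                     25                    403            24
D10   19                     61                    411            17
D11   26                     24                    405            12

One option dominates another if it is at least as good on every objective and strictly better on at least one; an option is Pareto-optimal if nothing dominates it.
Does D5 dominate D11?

D5 vs D11: highway distance 25≤26, floor area 79≥24, lease 247≤405, dock doors 31≥12 — D5 is at least as good on every objective with at least one strict improvement.

Yes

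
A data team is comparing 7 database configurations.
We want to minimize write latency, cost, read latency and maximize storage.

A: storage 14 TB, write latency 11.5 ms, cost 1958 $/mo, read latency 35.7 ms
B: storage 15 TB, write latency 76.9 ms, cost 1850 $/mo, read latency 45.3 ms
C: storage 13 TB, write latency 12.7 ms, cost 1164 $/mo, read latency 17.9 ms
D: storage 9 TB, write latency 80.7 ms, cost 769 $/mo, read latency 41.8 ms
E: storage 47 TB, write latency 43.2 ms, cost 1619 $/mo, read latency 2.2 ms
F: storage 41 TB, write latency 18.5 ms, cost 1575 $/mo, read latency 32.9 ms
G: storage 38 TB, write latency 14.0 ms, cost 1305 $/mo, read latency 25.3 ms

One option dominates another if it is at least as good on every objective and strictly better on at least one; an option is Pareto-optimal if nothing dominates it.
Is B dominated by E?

E vs B: storage 47≥15, write latency 43.2≤76.9, cost 1619≤1850, read latency 2.2≤45.3 — E is at least as good on every objective with at least one strict improvement.

Yes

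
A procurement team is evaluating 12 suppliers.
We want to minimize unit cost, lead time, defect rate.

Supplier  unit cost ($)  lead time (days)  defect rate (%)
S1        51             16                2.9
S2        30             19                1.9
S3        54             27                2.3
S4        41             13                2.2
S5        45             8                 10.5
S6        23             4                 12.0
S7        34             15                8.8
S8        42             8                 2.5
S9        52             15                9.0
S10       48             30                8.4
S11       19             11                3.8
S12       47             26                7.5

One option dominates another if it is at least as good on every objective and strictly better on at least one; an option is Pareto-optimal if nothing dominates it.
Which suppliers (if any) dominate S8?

S1: worse on unit cost (51 vs 42).
S2: worse on lead time (19 vs 8).
S3: worse on unit cost (54 vs 42).
S4: worse on lead time (13 vs 8).
S5: worse on unit cost (45 vs 42).
S6: worse on defect rate (12.0 vs 2.5).
S7: worse on lead time (15 vs 8).
S9: worse on unit cost (52 vs 42).
S10: worse on unit cost (48 vs 42).
S11: worse on lead time (11 vs 8).
S12: worse on unit cost (47 vs 42).
No option dominates S8.

none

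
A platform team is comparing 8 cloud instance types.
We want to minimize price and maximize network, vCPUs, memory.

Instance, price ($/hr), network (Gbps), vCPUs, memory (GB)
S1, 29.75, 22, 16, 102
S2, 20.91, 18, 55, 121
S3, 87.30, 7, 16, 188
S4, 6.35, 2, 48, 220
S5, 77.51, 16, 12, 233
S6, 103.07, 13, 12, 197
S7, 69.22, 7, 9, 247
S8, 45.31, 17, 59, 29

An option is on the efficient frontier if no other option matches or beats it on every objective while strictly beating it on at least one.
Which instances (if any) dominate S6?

S5

S5: price 77.51≤103.07, network 16≥13, vCPUs 12≥12, memory 233≥197 — dominates S6.
Others (S1, S2, S3, S4, S7, S8) are each worse than S6 on at least one objective.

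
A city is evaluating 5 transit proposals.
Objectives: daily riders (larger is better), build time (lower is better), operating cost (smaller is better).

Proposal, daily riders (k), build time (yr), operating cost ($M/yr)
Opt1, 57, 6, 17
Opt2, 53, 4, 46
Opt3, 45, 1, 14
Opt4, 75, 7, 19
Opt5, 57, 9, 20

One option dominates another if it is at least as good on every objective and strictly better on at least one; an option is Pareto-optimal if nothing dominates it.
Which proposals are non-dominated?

Opt1, Opt2, Opt3, Opt4

Opt1: not dominated.
Opt2: not dominated.
Opt3: not dominated (best build time).
Opt4: not dominated (best daily riders).
Opt5: dominated by Opt1 (daily riders 57≥57, build time 6≤9, operating cost 17≤20).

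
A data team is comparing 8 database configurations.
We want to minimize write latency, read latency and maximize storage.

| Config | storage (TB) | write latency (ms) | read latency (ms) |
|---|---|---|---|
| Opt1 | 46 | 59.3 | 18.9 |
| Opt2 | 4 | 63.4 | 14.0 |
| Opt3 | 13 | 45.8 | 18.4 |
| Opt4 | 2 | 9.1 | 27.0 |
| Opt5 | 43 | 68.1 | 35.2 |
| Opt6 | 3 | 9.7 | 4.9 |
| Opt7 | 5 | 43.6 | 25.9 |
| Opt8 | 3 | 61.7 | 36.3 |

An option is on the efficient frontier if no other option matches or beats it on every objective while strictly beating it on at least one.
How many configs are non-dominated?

Opt1: not dominated (best storage).
Opt2: not dominated.
Opt3: not dominated.
Opt4: not dominated (best write latency).
Opt5: dominated by Opt1 (storage 46≥43, write latency 59.3≤68.1, read latency 18.9≤35.2).
Opt6: not dominated (best read latency).
Opt7: not dominated.
Opt8: dominated by Opt1 (storage 46≥3, write latency 59.3≤61.7, read latency 18.9≤36.3).
Pareto-optimal: Opt1, Opt2, Opt3, Opt4, Opt6, Opt7 → 6.

6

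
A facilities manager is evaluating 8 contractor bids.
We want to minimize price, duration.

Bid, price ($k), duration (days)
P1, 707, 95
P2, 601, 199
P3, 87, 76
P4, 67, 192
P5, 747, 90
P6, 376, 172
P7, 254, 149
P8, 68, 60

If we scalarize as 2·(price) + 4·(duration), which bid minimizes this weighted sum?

P1: 2·707 + 4·95 = 1794
P2: 2·601 + 4·199 = 1998
P3: 2·87 + 4·76 = 478
P4: 2·67 + 4·192 = 902
P5: 2·747 + 4·90 = 1854
P6: 2·376 + 4·172 = 1440
P7: 2·254 + 4·149 = 1104
P8: 2·68 + 4·60 = 376
Lowest: P8 at 376.

P8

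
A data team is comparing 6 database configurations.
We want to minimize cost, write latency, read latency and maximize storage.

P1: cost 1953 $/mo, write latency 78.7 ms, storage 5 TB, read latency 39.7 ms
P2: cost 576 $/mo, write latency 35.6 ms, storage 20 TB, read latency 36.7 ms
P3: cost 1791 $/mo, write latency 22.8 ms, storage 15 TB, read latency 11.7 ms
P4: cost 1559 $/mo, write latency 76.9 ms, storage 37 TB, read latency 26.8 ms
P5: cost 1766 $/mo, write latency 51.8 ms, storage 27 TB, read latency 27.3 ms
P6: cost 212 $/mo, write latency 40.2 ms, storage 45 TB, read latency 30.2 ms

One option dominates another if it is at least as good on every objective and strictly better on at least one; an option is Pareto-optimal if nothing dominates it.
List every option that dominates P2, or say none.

none

P1: worse on cost (1953 vs 576).
P3: worse on cost (1791 vs 576).
P4: worse on cost (1559 vs 576).
P5: worse on cost (1766 vs 576).
P6: worse on write latency (40.2 vs 35.6).
No option dominates P2.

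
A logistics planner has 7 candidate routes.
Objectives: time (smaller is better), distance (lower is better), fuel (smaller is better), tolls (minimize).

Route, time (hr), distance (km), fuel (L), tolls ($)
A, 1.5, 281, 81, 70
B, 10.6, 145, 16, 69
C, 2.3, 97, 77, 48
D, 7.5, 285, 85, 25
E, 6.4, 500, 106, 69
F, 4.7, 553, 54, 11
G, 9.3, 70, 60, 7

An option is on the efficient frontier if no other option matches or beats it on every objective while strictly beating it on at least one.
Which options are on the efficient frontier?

A, B, C, D, F, G

A: not dominated (best time).
B: not dominated (best fuel).
C: not dominated.
D: not dominated.
E: dominated by C (time 2.3≤6.4, distance 97≤500, fuel 77≤106, tolls 48≤69).
F: not dominated.
G: not dominated (best distance).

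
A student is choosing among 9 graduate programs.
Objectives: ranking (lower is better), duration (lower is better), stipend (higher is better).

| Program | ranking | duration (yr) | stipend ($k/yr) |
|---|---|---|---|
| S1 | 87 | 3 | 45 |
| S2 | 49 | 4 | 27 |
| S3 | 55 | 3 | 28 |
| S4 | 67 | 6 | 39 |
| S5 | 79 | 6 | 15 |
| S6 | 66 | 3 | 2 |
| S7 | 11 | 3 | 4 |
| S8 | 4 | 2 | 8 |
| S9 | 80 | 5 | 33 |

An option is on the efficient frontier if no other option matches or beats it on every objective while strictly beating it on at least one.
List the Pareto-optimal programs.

S1, S2, S3, S4, S8, S9

S1: not dominated (best stipend).
S2: not dominated.
S3: not dominated.
S4: not dominated.
S5: dominated by S2 (ranking 49≤79, duration 4≤6, stipend 27≥15).
S6: dominated by S3 (ranking 55≤66, duration 3≤3, stipend 28≥2).
S7: dominated by S8 (ranking 4≤11, duration 2≤3, stipend 8≥4).
S8: not dominated (best ranking).
S9: not dominated.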